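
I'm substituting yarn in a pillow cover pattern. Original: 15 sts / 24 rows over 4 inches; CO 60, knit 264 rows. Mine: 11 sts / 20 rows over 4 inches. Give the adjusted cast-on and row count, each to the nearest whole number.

Cast on 44 stitches; work 220 rows.

Stitches: 60 × 11/15 = 44.00 → 44.
Rows: 264 × 20/24 = 220.00 → 220.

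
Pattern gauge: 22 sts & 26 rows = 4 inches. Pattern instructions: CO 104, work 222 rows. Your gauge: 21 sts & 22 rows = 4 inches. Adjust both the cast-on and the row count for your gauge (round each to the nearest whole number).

Stitches: 104 × 21/22 = 99.27 → 99.
Rows: 222 × 22/26 = 187.85 → 188.

Cast on 99 stitches; work 188 rows.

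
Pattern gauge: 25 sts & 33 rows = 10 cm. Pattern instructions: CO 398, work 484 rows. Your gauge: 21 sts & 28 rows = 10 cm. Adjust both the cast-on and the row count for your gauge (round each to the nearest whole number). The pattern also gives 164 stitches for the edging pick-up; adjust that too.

Cast on 334 stitches; work 411 rows; edging pick-up 138 stitches.

Stitches: 398 × 21/25 = 334.32 → 334.
Rows: 484 × 28/33 = 410.67 → 411.
edging pick-up: 164 × 21/25 = 137.76 → 138.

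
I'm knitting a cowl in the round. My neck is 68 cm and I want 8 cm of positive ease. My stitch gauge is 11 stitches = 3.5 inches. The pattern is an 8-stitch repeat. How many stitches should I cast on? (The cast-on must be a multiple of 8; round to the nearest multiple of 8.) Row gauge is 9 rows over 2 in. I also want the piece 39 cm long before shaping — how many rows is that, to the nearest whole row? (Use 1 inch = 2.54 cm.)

Cast on 96 stitches; work 69 rows.

Finished = 68 + 8 = 76 cm.
76 cm × 1/2.54 = 29.92 inches.
11/3.5 = 3.143 sts per in; 29.92 × 3.143 = 94.04 sts.
Nearest multiple of 8 → 96.
39 cm = 15.35 inches; × 4.5 = 69.09 → 69 rows.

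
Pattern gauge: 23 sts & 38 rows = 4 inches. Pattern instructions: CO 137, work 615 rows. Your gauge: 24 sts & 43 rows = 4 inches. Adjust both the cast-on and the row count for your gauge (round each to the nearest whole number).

Stitches: 137 × 24/23 = 142.96 → 143.
Rows: 615 × 43/38 = 695.92 → 696.

Cast on 143 stitches; work 696 rows.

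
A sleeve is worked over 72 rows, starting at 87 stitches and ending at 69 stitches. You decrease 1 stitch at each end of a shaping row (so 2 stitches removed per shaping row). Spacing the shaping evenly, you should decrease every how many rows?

Decrease every 8th row.

Stitches to remove: |69 − 87| = 18.
Shaping rows needed: 18 / 2 = 9.
72 rows / 9 = every 8 rows.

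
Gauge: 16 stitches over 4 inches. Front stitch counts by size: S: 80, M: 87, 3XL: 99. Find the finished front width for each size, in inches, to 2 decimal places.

16/4 = 4 sts per in.
S: 80 / 4 = 20.000 → 20.00 in.
M: 87 / 4 = 21.750 → 21.75 in.
3XL: 99 / 4 = 24.750 → 24.75 in.

S 20.00 inches; M 21.75 inches; 3XL 24.75 inches.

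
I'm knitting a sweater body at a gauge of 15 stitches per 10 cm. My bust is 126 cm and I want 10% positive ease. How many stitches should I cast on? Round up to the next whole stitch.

Cast on 208 stitches.

Finished = 126 × 1.10 = 138.60 cm.
15 / 10 = 1.5 sts per cm.
138.60 × 1.5 = 207.90 sts.
→ 208 sts.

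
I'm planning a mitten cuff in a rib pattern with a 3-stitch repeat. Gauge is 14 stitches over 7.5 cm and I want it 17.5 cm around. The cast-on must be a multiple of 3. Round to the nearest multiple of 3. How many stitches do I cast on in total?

33 stitches.

14 / 7.5 = 1.867 sts per cm.
17.5 × 1.867 = 32.67 sts.
Nearest multiple of 3: 33.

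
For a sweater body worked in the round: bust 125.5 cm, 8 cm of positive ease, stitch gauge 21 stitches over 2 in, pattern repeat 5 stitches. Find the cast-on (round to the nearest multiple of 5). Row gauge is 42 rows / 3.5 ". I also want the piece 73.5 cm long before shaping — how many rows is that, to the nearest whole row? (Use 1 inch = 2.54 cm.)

Finished = 125.5 + 8 = 133.5 cm.
133.5 cm × 1/2.54 = 52.56 inches.
21/2 = 10.5 sts per in; 52.56 × 10.5 = 551.87 sts.
Nearest multiple of 5 → 550.
73.5 cm = 28.94 inches; × 12 = 347.24 → 347 rows.

Cast on 550 stitches; work 347 rows.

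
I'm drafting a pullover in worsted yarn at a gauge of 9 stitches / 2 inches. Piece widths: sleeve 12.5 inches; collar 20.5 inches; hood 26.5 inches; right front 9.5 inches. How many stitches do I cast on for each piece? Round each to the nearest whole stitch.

Rate = 9/2 = 4.5 sts per in.
sleeve: 12.5 × 4.5 = 56.25 → 56.
collar: 20.5 × 4.5 = 92.25 → 92.
hood: 26.5 × 4.5 = 119.25 → 119.
right front: 9.5 × 4.5 = 42.75 → 43.

sleeve 56; collar 92; hood 119; right front 43.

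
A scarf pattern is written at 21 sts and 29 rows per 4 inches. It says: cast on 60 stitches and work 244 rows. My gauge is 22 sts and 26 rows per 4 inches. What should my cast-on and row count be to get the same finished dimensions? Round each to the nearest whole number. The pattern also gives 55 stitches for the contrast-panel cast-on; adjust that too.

Cast on 63 stitches; work 219 rows; contrast-panel cast-on 58 stitches.

Stitches: 60 × 22/21 = 62.86 → 63.
Rows: 244 × 26/29 = 218.76 → 219.
contrast-panel cast-on: 55 × 22/21 = 57.62 → 58.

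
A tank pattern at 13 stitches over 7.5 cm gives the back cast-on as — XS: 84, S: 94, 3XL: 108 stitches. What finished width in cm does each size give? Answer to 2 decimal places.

XS 48.46 cm; S 54.23 cm; 3XL 62.31 cm.

13/7.5 = 1.733 sts per cm.
XS: 84 / 1.733 = 48.462 → 48.46 cm.
S: 94 / 1.733 = 54.231 → 54.23 cm.
3XL: 108 / 1.733 = 62.308 → 62.31 cm.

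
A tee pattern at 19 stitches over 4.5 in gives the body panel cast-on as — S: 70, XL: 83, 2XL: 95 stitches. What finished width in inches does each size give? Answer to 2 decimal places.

S 16.58 inches; XL 19.66 inches; 2XL 22.50 inches.

19/4.5 = 4.222 sts per in.
S: 70 / 4.222 = 16.579 → 16.58 in.
XL: 83 / 4.222 = 19.658 → 19.66 in.
2XL: 95 / 4.222 = 22.500 → 22.50 in.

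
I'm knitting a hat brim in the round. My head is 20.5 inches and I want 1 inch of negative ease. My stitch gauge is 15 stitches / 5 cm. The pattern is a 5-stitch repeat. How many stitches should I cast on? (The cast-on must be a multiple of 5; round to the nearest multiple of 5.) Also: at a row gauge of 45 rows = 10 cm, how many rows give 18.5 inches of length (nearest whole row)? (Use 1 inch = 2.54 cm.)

Cast on 150 stitches; work 211 rows.

Finished = 20.5 − 1 = 19.5 inches.
19.5 inches × 2.54 = 49.53 cm.
15/5 = 3 sts per cm; 49.53 × 3 = 148.59 sts.
Nearest multiple of 5 → 150.
18.5 inches = 46.99 cm; × 4.5 = 211.46 → 211 rows.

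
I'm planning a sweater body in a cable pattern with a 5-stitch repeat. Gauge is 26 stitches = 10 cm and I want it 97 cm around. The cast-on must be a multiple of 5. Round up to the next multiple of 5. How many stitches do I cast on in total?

255 stitches.

26 / 10 = 2.6 sts per cm.
97 × 2.6 = 252.20 sts.
Next multiple of 5: 255.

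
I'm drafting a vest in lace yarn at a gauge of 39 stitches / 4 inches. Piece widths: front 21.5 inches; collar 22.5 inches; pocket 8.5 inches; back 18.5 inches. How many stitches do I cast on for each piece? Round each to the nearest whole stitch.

Rate = 39/4 = 9.75 sts per in.
front: 21.5 × 9.75 = 209.62 → 210.
collar: 22.5 × 9.75 = 219.38 → 219.
pocket: 8.5 × 9.75 = 82.88 → 83.
back: 18.5 × 9.75 = 180.38 → 180.

front 210; collar 219; pocket 83; back 180.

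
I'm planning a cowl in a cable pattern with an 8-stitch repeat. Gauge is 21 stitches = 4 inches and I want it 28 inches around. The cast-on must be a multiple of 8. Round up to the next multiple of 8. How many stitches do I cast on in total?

21 / 4 = 5.25 sts per inch.
28 × 5.25 = 147.00 sts.
Next multiple of 8: 152.

152 stitches.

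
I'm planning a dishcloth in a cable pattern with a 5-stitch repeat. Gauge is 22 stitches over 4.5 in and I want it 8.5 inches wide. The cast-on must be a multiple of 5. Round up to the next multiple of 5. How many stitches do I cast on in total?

22 / 4.5 = 4.889 sts per inch.
8.5 × 4.889 = 41.56 sts.
Next multiple of 5: 45.

CO 45 sts.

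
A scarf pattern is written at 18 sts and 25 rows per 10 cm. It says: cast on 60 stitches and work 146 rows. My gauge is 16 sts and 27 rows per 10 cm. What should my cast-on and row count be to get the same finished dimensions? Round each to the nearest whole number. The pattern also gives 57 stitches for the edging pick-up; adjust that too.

Stitches: 60 × 16/18 = 53.33 → 53.
Rows: 146 × 27/25 = 157.68 → 158.
edging pick-up: 57 × 16/18 = 50.67 → 51.

Cast on 53 stitches; work 158 rows; edging pick-up 51 stitches.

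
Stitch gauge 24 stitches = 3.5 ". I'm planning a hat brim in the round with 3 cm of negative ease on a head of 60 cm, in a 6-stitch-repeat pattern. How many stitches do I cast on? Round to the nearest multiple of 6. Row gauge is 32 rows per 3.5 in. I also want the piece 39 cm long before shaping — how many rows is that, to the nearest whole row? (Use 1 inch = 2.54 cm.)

Cast on 156 stitches; work 140 rows.

Finished = 60 − 3 = 57 cm.
57 cm × 1/2.54 = 22.44 inches.
24/3.5 = 6.857 sts per in; 22.44 × 6.857 = 153.88 sts.
Nearest multiple of 6 → 156.
39 cm = 15.35 inches; × 9.143 = 140.38 → 140 rows.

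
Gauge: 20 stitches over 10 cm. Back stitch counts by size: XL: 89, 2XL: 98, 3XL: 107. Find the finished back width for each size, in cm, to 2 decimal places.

20/10 = 2 sts per cm.
XL: 89 / 2 = 44.500 → 44.50 cm.
2XL: 98 / 2 = 49.000 → 49.00 cm.
3XL: 107 / 2 = 53.500 → 53.50 cm.

XL 44.50 cm; 2XL 49.00 cm; 3XL 53.50 cm.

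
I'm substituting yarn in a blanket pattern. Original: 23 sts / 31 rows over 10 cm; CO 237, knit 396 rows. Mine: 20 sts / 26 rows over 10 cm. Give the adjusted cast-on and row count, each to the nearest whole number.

Stitches: 237 × 20/23 = 206.09 → 206.
Rows: 396 × 26/31 = 332.13 → 332.

Cast on 206 stitches; work 332 rows.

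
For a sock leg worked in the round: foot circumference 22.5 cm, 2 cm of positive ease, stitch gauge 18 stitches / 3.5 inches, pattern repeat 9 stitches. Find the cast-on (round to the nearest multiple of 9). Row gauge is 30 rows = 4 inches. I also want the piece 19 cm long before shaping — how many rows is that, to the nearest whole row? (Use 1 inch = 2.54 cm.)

Finished = 22.5 + 2 = 24.5 cm.
24.5 cm × 1/2.54 = 9.65 inches.
18/3.5 = 5.143 sts per in; 9.65 × 5.143 = 49.61 sts.
Nearest multiple of 9 → 54.
19 cm = 7.48 inches; × 7.5 = 56.10 → 56 rows.

Cast on 54 stitches; work 56 rows.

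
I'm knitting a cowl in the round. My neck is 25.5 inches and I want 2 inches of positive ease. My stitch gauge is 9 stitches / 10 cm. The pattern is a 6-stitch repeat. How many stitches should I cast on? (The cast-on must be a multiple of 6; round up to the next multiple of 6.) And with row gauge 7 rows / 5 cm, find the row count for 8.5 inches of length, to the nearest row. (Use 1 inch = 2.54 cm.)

Cast on 66 stitches; work 30 rows.

Finished = 25.5 + 2 = 27.5 inches.
27.5 inches × 2.54 = 69.85 cm.
9/10 = 0.9 sts per cm; 69.85 × 0.9 = 62.87 sts.
Next multiple of 6 → 66.
8.5 inches = 21.59 cm; × 1.4 = 30.23 → 30 rows.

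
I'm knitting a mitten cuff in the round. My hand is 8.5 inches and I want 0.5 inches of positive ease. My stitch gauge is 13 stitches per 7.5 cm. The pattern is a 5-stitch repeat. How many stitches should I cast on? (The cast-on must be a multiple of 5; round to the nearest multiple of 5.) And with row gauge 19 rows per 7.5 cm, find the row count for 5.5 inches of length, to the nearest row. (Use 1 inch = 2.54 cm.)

Finished = 8.5 + 0.5 = 9 inches.
9 inches × 2.54 = 22.86 cm.
13/7.5 = 1.733 sts per cm; 22.86 × 1.733 = 39.62 sts.
Nearest multiple of 5 → 40.
5.5 inches = 13.97 cm; × 2.533 = 35.39 → 35 rows.

Cast on 40 stitches; work 35 rows.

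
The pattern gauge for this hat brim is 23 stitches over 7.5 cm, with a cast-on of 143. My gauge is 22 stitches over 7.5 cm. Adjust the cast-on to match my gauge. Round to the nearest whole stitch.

Scale factor = 22 / 23 = 0.957.
143 × 22 / 23 = 136.78 sts.
→ 137 sts.

Cast on 137 stitches.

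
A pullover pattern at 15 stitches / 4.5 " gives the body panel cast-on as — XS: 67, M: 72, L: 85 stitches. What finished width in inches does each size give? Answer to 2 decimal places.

XS 20.10 inches; M 21.60 inches; L 25.50 inches.

15/4.5 = 3.333 sts per in.
XS: 67 / 3.333 = 20.100 → 20.10 in.
M: 72 / 3.333 = 21.600 → 21.60 in.
L: 85 / 3.333 = 25.500 → 25.50 in.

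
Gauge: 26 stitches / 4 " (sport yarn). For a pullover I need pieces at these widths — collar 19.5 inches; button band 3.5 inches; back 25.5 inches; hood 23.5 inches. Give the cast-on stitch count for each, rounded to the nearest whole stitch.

Rate = 26/4 = 6.5 sts per in.
collar: 19.5 × 6.5 = 126.75 → 127.
button band: 3.5 × 6.5 = 22.75 → 23.
back: 25.5 × 6.5 = 165.75 → 166.
hood: 23.5 × 6.5 = 152.75 → 153.

collar 127; button band 23; back 166; hood 153.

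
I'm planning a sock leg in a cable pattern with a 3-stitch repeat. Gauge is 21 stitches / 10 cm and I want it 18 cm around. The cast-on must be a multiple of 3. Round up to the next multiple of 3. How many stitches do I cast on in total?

21 / 10 = 2.1 sts per cm.
18 × 2.1 = 37.80 sts.
Next multiple of 3: 39.

Cast on 39 stitches.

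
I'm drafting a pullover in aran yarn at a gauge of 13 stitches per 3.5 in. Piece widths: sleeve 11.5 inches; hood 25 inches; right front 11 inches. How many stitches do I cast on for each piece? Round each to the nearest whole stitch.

sleeve 43; hood 93; right front 41.

Rate = 13/3.5 = 3.714 sts per in.
sleeve: 11.5 × 3.714 = 42.71 → 43.
hood: 25 × 3.714 = 92.86 → 93.
right front: 11 × 3.714 = 40.86 → 41.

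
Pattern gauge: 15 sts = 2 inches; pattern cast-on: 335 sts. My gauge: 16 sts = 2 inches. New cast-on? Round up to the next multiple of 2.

Cast on 358 stitches.

Scale factor = 16 / 15 = 1.067.
335 × 16 / 15 = 357.33 sts.
→ 358 sts.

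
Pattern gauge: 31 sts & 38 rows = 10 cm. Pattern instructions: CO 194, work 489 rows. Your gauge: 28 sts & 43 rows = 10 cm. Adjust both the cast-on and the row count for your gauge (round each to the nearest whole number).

Stitches: 194 × 28/31 = 175.23 → 175.
Rows: 489 × 43/38 = 553.34 → 553.

Cast on 175 stitches; work 553 rows.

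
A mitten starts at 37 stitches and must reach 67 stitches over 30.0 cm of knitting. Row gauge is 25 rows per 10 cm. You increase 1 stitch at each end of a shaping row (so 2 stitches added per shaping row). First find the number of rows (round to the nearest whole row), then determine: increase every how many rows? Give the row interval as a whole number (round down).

Rows = 30.0 × 2.5 = 75.0 → 75 rows.
Stitches to add: 30 → 15 shaping rows (at 2 st each).
75 / 15 = 5.00 → every 5 rows.

Increase every 5th row.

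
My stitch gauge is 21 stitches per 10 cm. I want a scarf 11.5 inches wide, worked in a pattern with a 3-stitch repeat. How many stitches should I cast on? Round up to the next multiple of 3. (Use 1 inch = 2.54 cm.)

CO 63 sts.

11.5 in = 11.5 × 2.54 = 29.21 cm.
21 / 10 = 2.1 sts/cm.
29.21 × 2.1 = 61.34 sts.
→ 63.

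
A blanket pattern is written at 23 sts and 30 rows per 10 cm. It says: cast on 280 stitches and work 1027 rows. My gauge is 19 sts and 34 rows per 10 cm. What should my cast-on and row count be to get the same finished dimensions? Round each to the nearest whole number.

Stitches: 280 × 19/23 = 231.30 → 231.
Rows: 1027 × 34/30 = 1163.93 → 1164.

Cast on 231 stitches; work 1164 rows.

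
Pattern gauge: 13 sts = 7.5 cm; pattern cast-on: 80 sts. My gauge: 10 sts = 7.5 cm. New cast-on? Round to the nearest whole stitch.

Cast on 62 stitches.

Scale factor = 10 / 13 = 0.769.
80 × 10 / 13 = 61.54 sts.
→ 62 sts.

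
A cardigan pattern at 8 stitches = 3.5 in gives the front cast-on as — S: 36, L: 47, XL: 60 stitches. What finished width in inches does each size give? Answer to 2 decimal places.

S 15.75 inches; L 20.56 inches; XL 26.25 inches.

8/3.5 = 2.286 sts per in.
S: 36 / 2.286 = 15.750 → 15.75 in.
L: 47 / 2.286 = 20.562 → 20.56 in.
XL: 60 / 2.286 = 26.250 → 26.25 in.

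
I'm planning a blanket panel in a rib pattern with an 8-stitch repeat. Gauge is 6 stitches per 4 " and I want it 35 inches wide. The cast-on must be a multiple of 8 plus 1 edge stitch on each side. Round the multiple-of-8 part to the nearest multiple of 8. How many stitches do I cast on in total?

6 / 4 = 1.5 sts per inch.
35 × 1.5 = 52.50 sts.
Less 2 edge sts → 50.50 for the repeat.
Nearest multiple of 8: 48.
Add back 2 edge sts → 50.

Cast on 50 stitches.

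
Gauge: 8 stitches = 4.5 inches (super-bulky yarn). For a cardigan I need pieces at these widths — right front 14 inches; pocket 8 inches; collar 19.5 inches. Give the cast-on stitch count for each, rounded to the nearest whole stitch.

Rate = 8/4.5 = 1.778 sts per in.
right front: 14 × 1.778 = 24.89 → 25.
pocket: 8 × 1.778 = 14.22 → 14.
collar: 19.5 × 1.778 = 34.67 → 35.

right front 25; pocket 14; collar 35.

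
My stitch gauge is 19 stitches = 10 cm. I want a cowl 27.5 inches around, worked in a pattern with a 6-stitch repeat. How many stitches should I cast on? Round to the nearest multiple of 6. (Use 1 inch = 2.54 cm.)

27.5 in = 27.5 × 2.54 = 69.85 cm.
19 / 10 = 1.9 sts/cm.
69.85 × 1.9 = 132.72 sts.
→ 132.

132 stitches.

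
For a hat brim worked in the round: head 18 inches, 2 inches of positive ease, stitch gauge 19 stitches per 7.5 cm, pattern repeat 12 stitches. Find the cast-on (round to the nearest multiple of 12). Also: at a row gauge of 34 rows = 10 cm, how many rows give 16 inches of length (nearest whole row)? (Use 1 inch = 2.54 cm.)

Finished = 18 + 2 = 20 inches.
20 inches × 2.54 = 50.80 cm.
19/7.5 = 2.533 sts per cm; 50.80 × 2.533 = 128.69 sts.
Nearest multiple of 12 → 132.
16 inches = 40.64 cm; × 3.4 = 138.18 → 138 rows.

Cast on 132 stitches; work 138 rows.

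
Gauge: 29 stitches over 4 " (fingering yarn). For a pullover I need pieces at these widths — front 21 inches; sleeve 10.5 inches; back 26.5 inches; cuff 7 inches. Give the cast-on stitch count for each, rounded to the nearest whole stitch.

front 152; sleeve 76; back 192; cuff 51.

Rate = 29/4 = 7.25 sts per in.
front: 21 × 7.25 = 152.25 → 152.
sleeve: 10.5 × 7.25 = 76.12 → 76.
back: 26.5 × 7.25 = 192.12 → 192.
cuff: 7 × 7.25 = 50.75 → 51.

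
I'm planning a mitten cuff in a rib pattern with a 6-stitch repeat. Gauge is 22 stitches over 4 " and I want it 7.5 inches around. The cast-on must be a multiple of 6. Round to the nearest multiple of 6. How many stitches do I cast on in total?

42 stitches.

22 / 4 = 5.5 sts per inch.
7.5 × 5.5 = 41.25 sts.
Nearest multiple of 6: 42.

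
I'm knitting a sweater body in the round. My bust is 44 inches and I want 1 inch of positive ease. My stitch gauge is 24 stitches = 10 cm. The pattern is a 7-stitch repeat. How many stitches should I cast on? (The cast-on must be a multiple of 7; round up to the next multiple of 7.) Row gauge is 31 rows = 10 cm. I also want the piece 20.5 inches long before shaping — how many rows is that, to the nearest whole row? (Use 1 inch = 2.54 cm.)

Finished = 44 + 1 = 45 inches.
45 inches × 2.54 = 114.30 cm.
24/10 = 2.4 sts per cm; 114.30 × 2.4 = 274.32 sts.
Next multiple of 7 → 280.
20.5 inches = 52.07 cm; × 3.1 = 161.42 → 161 rows.

Cast on 280 stitches; work 161 rows.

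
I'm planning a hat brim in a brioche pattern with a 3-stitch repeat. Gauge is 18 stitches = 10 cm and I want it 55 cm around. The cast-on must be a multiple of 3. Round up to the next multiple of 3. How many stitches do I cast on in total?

CO 99 sts.

18 / 10 = 1.8 sts per cm.
55 × 1.8 = 99.00 sts.
Next multiple of 3: 99.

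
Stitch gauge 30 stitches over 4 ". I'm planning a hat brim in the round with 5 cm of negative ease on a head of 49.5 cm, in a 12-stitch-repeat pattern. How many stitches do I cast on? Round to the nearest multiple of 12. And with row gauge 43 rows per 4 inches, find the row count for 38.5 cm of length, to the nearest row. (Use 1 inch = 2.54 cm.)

Finished = 49.5 − 5 = 44.5 cm.
44.5 cm × 1/2.54 = 17.52 inches.
30/4 = 7.5 sts per in; 17.52 × 7.5 = 131.40 sts.
Nearest multiple of 12 → 132.
38.5 cm = 15.16 inches; × 10.75 = 162.94 → 163 rows.

Cast on 132 stitches; work 163 rows.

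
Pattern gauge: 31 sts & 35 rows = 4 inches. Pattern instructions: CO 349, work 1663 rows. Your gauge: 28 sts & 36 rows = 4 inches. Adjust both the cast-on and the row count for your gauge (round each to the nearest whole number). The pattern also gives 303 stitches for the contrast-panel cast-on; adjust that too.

Stitches: 349 × 28/31 = 315.23 → 315.
Rows: 1663 × 36/35 = 1710.51 → 1711.
contrast-panel cast-on: 303 × 28/31 = 273.68 → 274.

Cast on 315 stitches; work 1711 rows; contrast-panel cast-on 274 stitches.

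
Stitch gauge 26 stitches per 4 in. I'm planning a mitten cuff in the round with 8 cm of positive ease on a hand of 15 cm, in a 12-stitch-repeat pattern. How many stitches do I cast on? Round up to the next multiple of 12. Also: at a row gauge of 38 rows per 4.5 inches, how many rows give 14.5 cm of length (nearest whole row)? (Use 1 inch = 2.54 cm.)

Finished = 15 + 8 = 23 cm.
23 cm × 1/2.54 = 9.06 inches.
26/4 = 6.5 sts per in; 9.06 × 6.5 = 58.86 sts.
Next multiple of 12 → 60.
14.5 cm = 5.71 inches; × 8.444 = 48.21 → 48 rows.

Cast on 60 stitches; work 48 rows.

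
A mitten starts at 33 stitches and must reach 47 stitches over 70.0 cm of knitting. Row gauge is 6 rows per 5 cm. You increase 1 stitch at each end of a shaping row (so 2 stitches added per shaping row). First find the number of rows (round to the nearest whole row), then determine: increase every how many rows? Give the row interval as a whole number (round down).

Rows = 70.0 × 1.2 = 84.0 → 84 rows.
Stitches to add: 14 → 7 shaping rows (at 2 st each).
84 / 7 = 12.00 → every 12 rows.

Increase every 12th row.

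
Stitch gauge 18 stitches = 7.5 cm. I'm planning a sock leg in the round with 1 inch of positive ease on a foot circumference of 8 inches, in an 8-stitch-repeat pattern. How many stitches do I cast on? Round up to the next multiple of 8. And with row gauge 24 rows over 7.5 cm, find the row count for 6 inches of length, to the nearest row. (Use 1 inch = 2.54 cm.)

Cast on 56 stitches; work 49 rows.

Finished = 8 + 1 = 9 inches.
9 inches × 2.54 = 22.86 cm.
18/7.5 = 2.4 sts per cm; 22.86 × 2.4 = 54.86 sts.
Next multiple of 8 → 56.
6 inches = 15.24 cm; × 3.2 = 48.77 → 49 rows.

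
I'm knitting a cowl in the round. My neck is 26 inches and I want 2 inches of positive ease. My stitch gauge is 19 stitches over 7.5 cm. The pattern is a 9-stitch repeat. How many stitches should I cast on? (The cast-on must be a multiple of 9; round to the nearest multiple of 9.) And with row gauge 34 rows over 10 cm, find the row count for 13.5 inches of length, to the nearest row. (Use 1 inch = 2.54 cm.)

Finished = 26 + 2 = 28 inches.
28 inches × 2.54 = 71.12 cm.
19/7.5 = 2.533 sts per cm; 71.12 × 2.533 = 180.17 sts.
Nearest multiple of 9 → 180.
13.5 inches = 34.29 cm; × 3.4 = 116.59 → 117 rows.

Cast on 180 stitches; work 117 rows.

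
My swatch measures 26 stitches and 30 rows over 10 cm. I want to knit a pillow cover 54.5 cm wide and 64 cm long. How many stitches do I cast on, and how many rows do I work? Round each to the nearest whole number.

Cast on 142 stitches and work 192 rows.

Stitch gauge = 26/10 = 2.6 sts/cm; 54.5 × 2.6 = 141.70 → 142 sts.
Row gauge = 30/10 = 3 rows/cm; 64 × 3 = 192.00 → 192 rows.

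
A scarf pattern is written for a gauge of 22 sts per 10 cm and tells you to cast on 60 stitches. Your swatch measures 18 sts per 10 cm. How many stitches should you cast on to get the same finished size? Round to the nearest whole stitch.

Scale factor = 18 / 22 = 0.818.
60 × 18 / 22 = 49.09 sts.
→ 49 sts.

CO 49 sts.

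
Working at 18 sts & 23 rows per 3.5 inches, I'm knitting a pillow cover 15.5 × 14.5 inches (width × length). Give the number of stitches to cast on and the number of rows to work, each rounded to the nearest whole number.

Cast on 80 stitches and work 95 rows.

Stitch gauge = 18/3.5 = 5.143 sts/in; 15.5 × 5.143 = 79.71 → 80 sts.
Row gauge = 23/3.5 = 6.571 rows/in; 14.5 × 6.571 = 95.29 → 95 rows.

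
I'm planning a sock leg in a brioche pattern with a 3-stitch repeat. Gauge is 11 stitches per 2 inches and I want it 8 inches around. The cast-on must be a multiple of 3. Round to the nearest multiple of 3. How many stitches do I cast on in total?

45 stitches.

11 / 2 = 5.5 sts per inch.
8 × 5.5 = 44.00 sts.
Nearest multiple of 3: 45.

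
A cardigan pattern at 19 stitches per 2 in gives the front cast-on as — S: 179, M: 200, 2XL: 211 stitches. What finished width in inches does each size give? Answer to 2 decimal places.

S 18.84 inches; M 21.05 inches; 2XL 22.21 inches.

19/2 = 9.5 sts per in.
S: 179 / 9.5 = 18.842 → 18.84 in.
M: 200 / 9.5 = 21.053 → 21.05 in.
2XL: 211 / 9.5 = 22.211 → 22.21 in.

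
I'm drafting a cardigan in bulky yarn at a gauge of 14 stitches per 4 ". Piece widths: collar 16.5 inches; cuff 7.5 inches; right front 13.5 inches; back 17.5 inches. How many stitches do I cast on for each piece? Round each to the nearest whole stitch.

Rate = 14/4 = 3.5 sts per in.
collar: 16.5 × 3.5 = 57.75 → 58.
cuff: 7.5 × 3.5 = 26.25 → 26.
right front: 13.5 × 3.5 = 47.25 → 47.
back: 17.5 × 3.5 = 61.25 → 61.

collar 58; cuff 26; right front 47; back 61.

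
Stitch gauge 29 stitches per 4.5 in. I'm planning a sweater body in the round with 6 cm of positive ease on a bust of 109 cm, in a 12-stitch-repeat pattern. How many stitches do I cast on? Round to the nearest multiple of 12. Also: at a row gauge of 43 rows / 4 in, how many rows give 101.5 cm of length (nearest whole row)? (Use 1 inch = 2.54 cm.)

Cast on 288 stitches; work 430 rows.

Finished = 109 + 6 = 115 cm.
115 cm × 1/2.54 = 45.28 inches.
29/4.5 = 6.444 sts per in; 45.28 × 6.444 = 291.78 sts.
Nearest multiple of 12 → 288.
101.5 cm = 39.96 inches; × 10.75 = 429.58 → 430 rows.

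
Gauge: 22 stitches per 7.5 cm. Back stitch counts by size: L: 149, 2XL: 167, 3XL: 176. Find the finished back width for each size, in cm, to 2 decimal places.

L 50.80 cm; 2XL 56.93 cm; 3XL 60.00 cm.

22/7.5 = 2.933 sts per cm.
L: 149 / 2.933 = 50.795 → 50.80 cm.
2XL: 167 / 2.933 = 56.932 → 56.93 cm.
3XL: 176 / 2.933 = 60.000 → 60.00 cm.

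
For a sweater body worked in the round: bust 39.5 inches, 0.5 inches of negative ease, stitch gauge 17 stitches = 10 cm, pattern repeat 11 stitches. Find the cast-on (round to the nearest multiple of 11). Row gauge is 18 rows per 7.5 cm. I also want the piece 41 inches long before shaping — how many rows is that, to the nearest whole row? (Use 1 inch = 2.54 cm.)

Cast on 165 stitches; work 250 rows.

Finished = 39.5 − 0.5 = 39 inches.
39 inches × 2.54 = 99.06 cm.
17/10 = 1.7 sts per cm; 99.06 × 1.7 = 168.40 sts.
Nearest multiple of 11 → 165.
41 inches = 104.14 cm; × 2.4 = 249.94 → 250 rows.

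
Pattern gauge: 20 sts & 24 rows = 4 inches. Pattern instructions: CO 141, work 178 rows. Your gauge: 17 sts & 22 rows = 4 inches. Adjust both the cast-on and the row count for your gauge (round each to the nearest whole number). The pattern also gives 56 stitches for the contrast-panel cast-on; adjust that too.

Cast on 120 stitches; work 163 rows; contrast-panel cast-on 48 stitches.

Stitches: 141 × 17/20 = 119.85 → 120.
Rows: 178 × 22/24 = 163.17 → 163.
contrast-panel cast-on: 56 × 17/20 = 47.60 → 48.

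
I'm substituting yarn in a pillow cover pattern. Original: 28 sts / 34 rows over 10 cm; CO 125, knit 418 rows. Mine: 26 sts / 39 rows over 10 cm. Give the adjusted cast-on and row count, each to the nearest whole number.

Stitches: 125 × 26/28 = 116.07 → 116.
Rows: 418 × 39/34 = 479.47 → 479.

Cast on 116 stitches; work 479 rows.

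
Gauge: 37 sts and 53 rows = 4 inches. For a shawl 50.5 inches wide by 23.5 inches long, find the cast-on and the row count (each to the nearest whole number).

Cast on 467 stitches and work 311 rows.

Stitch gauge = 37/4 = 9.25 sts/in; 50.5 × 9.25 = 467.12 → 467 sts.
Row gauge = 53/4 = 13.25 rows/in; 23.5 × 13.25 = 311.38 → 311 rows.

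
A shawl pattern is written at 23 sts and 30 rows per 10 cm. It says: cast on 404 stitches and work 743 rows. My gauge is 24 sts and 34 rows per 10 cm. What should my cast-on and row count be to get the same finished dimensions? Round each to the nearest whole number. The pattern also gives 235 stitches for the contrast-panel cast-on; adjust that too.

Stitches: 404 × 24/23 = 421.57 → 422.
Rows: 743 × 34/30 = 842.07 → 842.
contrast-panel cast-on: 235 × 24/23 = 245.22 → 245.

Cast on 422 stitches; work 842 rows; contrast-panel cast-on 245 stitches.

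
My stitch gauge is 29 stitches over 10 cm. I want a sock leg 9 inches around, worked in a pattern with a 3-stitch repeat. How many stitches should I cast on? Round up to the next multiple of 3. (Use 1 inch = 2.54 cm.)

9 in = 9 × 2.54 = 22.86 cm.
29 / 10 = 2.9 sts/cm.
22.86 × 2.9 = 66.29 sts.
→ 69.

CO 69 sts.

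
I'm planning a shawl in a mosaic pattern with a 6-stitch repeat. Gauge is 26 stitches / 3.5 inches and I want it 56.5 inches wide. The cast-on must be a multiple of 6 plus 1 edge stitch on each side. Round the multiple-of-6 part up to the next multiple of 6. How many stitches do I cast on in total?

Cast on 422 stitches.

26 / 3.5 = 7.429 sts per inch.
56.5 × 7.429 = 419.71 sts.
Less 2 edge sts → 417.71 for the repeat.
Next multiple of 6: 420.
Add back 2 edge sts → 422.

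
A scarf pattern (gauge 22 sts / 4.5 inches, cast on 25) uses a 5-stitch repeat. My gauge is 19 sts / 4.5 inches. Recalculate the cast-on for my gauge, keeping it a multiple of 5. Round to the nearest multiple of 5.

20 stitches.

25 × 19 / 22 = 21.59.
Nearest multiple of 5: 20.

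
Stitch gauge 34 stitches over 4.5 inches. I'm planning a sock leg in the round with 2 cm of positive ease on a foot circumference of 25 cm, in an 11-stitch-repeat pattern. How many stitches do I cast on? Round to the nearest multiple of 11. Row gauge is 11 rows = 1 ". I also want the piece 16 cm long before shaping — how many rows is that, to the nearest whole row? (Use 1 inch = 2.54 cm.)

Finished = 25 + 2 = 27 cm.
27 cm × 1/2.54 = 10.63 inches.
34/4.5 = 7.556 sts per in; 10.63 × 7.556 = 80.31 sts.
Nearest multiple of 11 → 77.
16 cm = 6.30 inches; × 11 = 69.29 → 69 rows.

Cast on 77 stitches; work 69 rows.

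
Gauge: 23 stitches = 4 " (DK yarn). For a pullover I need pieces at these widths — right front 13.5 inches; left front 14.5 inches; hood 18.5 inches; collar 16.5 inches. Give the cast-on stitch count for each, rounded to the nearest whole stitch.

right front 78; left front 83; hood 106; collar 95.

Rate = 23/4 = 5.75 sts per in.
right front: 13.5 × 5.75 = 77.62 → 78.
left front: 14.5 × 5.75 = 83.38 → 83.
hood: 18.5 × 5.75 = 106.38 → 106.
collar: 16.5 × 5.75 = 94.88 → 95.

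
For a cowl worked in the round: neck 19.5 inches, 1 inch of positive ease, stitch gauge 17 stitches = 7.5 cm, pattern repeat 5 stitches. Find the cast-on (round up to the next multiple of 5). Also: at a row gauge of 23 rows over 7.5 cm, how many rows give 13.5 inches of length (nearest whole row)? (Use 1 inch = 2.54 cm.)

Cast on 120 stitches; work 105 rows.

Finished = 19.5 + 1 = 20.5 inches.
20.5 inches × 2.54 = 52.07 cm.
17/7.5 = 2.267 sts per cm; 52.07 × 2.267 = 118.03 sts.
Next multiple of 5 → 120.
13.5 inches = 34.29 cm; × 3.067 = 105.16 → 105 rows.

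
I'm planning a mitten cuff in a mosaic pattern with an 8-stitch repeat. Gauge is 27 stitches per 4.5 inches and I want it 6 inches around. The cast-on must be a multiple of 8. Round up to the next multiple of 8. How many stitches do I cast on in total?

CO 40 sts.

27 / 4.5 = 6 sts per inch.
6 × 6 = 36.00 sts.
Next multiple of 8: 40.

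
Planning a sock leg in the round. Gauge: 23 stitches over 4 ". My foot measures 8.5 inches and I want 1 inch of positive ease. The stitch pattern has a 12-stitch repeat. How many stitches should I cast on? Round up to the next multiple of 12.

Finished = 8.5 + 1 = 9.5 inches.
23 / 4 = 5.75 sts/in.
9.5 × 5.75 = 54.62 sts.
Next multiple of 12: 60.

Cast on 60 stitches.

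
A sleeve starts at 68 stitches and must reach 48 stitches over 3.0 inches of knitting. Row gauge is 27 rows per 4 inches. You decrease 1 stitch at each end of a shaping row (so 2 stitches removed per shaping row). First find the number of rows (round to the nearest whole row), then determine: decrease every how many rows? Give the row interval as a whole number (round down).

Decrease every 2nd row.

Rows = 3.0 × 6.75 = 20.2 → 20 rows.
Stitches to remove: 20 → 10 shaping rows (at 2 st each).
20 / 10 = 2.00 → every 2 rows.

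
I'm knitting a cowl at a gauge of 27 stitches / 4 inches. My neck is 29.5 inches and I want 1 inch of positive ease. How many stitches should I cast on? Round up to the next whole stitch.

Cast on 206 stitches.

Finished = 29.5 + 1 = 30.5 in.
27 / 4 = 6.75 sts per inch.
30.50 × 6.75 = 205.88 sts.
→ 206 sts.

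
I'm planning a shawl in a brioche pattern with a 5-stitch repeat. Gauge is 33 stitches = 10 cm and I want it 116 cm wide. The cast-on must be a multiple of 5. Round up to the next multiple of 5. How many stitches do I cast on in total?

Cast on 385 stitches.

33 / 10 = 3.3 sts per cm.
116 × 3.3 = 382.80 sts.
Next multiple of 5: 385.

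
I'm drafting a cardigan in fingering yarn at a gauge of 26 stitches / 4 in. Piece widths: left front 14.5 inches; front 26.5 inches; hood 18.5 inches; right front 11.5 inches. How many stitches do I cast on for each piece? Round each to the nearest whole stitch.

left front 94; front 172; hood 120; right front 75.

Rate = 26/4 = 6.5 sts per in.
left front: 14.5 × 6.5 = 94.25 → 94.
front: 26.5 × 6.5 = 172.25 → 172.
hood: 18.5 × 6.5 = 120.25 → 120.
right front: 11.5 × 6.5 = 74.75 → 75.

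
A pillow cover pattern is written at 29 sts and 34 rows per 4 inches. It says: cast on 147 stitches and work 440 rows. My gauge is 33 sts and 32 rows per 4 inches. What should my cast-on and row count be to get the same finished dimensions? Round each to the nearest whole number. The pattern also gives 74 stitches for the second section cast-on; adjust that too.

Cast on 167 stitches; work 414 rows; second section cast-on 84 stitches.

Stitches: 147 × 33/29 = 167.28 → 167.
Rows: 440 × 32/34 = 414.12 → 414.
second section cast-on: 74 × 33/29 = 84.21 → 84.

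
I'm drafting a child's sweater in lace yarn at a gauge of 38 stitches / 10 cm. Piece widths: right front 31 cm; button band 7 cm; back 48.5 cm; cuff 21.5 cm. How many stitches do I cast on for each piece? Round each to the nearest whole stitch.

Rate = 38/10 = 3.8 sts per cm.
right front: 31 × 3.8 = 117.80 → 118.
button band: 7 × 3.8 = 26.60 → 27.
back: 48.5 × 3.8 = 184.30 → 184.
cuff: 21.5 × 3.8 = 81.70 → 82.

right front 118; button band 27; back 184; cuff 82.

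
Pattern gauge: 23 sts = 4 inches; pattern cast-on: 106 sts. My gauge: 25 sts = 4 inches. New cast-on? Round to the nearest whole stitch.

Cast on 115 stitches.

Scale factor = 25 / 23 = 1.087.
106 × 25 / 23 = 115.22 sts.
→ 115 sts.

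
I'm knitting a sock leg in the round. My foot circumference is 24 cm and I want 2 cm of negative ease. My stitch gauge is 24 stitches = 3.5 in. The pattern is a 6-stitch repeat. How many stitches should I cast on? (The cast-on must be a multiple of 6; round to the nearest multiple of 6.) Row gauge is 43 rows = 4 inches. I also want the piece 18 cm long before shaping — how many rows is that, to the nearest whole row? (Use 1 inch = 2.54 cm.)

Cast on 60 stitches; work 76 rows.

Finished = 24 − 2 = 22 cm.
22 cm × 1/2.54 = 8.66 inches.
24/3.5 = 6.857 sts per in; 8.66 × 6.857 = 59.39 sts.
Nearest multiple of 6 → 60.
18 cm = 7.09 inches; × 10.75 = 76.18 → 76 rows.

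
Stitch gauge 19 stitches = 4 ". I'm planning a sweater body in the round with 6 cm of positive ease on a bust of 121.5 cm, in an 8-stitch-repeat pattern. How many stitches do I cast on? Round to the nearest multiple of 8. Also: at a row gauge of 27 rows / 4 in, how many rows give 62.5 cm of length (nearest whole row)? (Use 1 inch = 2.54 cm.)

Finished = 121.5 + 6 = 127.5 cm.
127.5 cm × 1/2.54 = 50.20 inches.
19/4 = 4.75 sts per in; 50.20 × 4.75 = 238.44 sts.
Nearest multiple of 8 → 240.
62.5 cm = 24.61 inches; × 6.75 = 166.09 → 166 rows.

Cast on 240 stitches; work 166 rows.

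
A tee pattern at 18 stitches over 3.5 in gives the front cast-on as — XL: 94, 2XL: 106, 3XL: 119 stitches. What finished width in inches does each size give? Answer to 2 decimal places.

XL 18.28 inches; 2XL 20.61 inches; 3XL 23.14 inches.

18/3.5 = 5.143 sts per in.
XL: 94 / 5.143 = 18.278 → 18.28 in.
2XL: 106 / 5.143 = 20.611 → 20.61 in.
3XL: 119 / 5.143 = 23.139 → 23.14 in.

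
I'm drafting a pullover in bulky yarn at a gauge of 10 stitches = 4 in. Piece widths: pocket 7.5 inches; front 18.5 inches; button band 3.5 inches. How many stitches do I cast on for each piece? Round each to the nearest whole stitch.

pocket 19; front 46; button band 9.

Rate = 10/4 = 2.5 sts per in.
pocket: 7.5 × 2.5 = 18.75 → 19.
front: 18.5 × 2.5 = 46.25 → 46.
button band: 3.5 × 2.5 = 8.75 → 9.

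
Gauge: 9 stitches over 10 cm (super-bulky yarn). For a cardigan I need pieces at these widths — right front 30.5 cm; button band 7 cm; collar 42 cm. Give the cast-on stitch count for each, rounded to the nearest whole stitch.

right front 27; button band 6; collar 38.

Rate = 9/10 = 0.9 sts per cm.
right front: 30.5 × 0.9 = 27.45 → 27.
button band: 7 × 0.9 = 6.30 → 6.
collar: 42 × 0.9 = 37.80 → 38.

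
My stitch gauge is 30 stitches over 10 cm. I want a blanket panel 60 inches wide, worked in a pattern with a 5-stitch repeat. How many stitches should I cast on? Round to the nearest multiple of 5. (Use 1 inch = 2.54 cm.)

CO 455 sts.

60 in = 60 × 2.54 = 152.40 cm.
30 / 10 = 3 sts/cm.
152.40 × 3 = 457.20 sts.
→ 455.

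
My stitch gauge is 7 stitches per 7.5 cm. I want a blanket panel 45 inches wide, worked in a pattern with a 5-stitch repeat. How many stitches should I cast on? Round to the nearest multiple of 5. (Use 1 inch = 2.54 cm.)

45 in = 45 × 2.54 = 114.30 cm.
7 / 7.5 = 0.933 sts/cm.
114.30 × 0.933 = 106.68 sts.
→ 105.

105 stitches.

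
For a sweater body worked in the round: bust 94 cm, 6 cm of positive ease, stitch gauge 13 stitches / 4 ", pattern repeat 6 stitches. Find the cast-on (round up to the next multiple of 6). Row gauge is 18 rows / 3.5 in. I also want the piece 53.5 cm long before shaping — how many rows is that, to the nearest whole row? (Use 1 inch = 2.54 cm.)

Cast on 132 stitches; work 108 rows.

Finished = 94 + 6 = 100 cm.
100 cm × 1/2.54 = 39.37 inches.
13/4 = 3.25 sts per in; 39.37 × 3.25 = 127.95 sts.
Next multiple of 6 → 132.
53.5 cm = 21.06 inches; × 5.143 = 108.32 → 108 rows.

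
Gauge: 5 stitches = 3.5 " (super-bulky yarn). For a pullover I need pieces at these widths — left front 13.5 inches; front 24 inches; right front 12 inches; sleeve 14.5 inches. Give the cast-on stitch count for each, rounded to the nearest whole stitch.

Rate = 5/3.5 = 1.429 sts per in.
left front: 13.5 × 1.429 = 19.29 → 19.
front: 24 × 1.429 = 34.29 → 34.
right front: 12 × 1.429 = 17.14 → 17.
sleeve: 14.5 × 1.429 = 20.71 → 21.

left front 19; front 34; right front 17; sleeve 21.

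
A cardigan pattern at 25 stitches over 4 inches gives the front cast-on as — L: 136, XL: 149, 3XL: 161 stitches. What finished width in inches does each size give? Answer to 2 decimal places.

L 21.76 inches; XL 23.84 inches; 3XL 25.76 inches.

25/4 = 6.25 sts per in.
L: 136 / 6.25 = 21.760 → 21.76 in.
XL: 149 / 6.25 = 23.840 → 23.84 in.
3XL: 161 / 6.25 = 25.760 → 25.76 in.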